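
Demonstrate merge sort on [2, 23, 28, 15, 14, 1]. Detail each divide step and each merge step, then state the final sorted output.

Merge sort trace:

Split: [2, 23, 28, 15, 14, 1] -> [2, 23, 28] and [15, 14, 1]
  Split: [2, 23, 28] -> [2] and [23, 28]
    Split: [23, 28] -> [23] and [28]
    Merge: [23] + [28] -> [23, 28]
  Merge: [2] + [23, 28] -> [2, 23, 28]
  Split: [15, 14, 1] -> [15] and [14, 1]
    Split: [14, 1] -> [14] and [1]
    Merge: [14] + [1] -> [1, 14]
  Merge: [15] + [1, 14] -> [1, 14, 15]
Merge: [2, 23, 28] + [1, 14, 15] -> [1, 2, 14, 15, 23, 28]

Final sorted array: [1, 2, 14, 15, 23, 28]

The merge sort proceeds by recursively splitting the array and merging sorted halves.
After all merges, the sorted array is [1, 2, 14, 15, 23, 28].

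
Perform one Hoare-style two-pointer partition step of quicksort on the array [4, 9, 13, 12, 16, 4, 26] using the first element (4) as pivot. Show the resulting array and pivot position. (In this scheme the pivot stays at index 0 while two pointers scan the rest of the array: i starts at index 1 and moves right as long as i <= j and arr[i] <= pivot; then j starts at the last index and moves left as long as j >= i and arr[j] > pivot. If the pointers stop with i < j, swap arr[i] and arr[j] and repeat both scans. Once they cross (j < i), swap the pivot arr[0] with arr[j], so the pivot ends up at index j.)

Hoare-style two-pointer partition with pivot = 4:

Initial array: [4, 9, 13, 12, 16, 4, 26]

Pointers start at i = 1, j = 6.
i stops at index 1 (arr[1]=9 > 4), j stops at index 5 (arr[5]=4 <= 4): swap arr[1] and arr[5], array becomes [4, 4, 13, 12, 16, 9, 26]
i ends at 2, j ends at 1: the pointers have crossed (j < i), so scanning stops.

Swap pivot arr[0] with arr[1] to place pivot at position 1: [4, 4, 13, 12, 16, 9, 26]
Pivot position: 1

After partitioning with pivot 4, the array becomes [4, 4, 13, 12, 16, 9, 26]. The pivot is placed at index 1. All elements to the left of the pivot are <= 4, and all elements to the right are > 4.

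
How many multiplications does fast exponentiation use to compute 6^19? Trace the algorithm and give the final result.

Computing 6^19 by squaring (build up from 6^1; each line after the first costs one multiplication):

6^1 = 6
6^2 = (6^1)^2 = 6^2 = 36
6^4 = (6^2)^2 = 36^2 = 1296
6^8 = (6^4)^2 = 1296^2 = 1679616
6^9 = 6 * 6^8 = 6 * 1679616 = 10077696
6^18 = (6^9)^2 = 10077696^2 = 101559956668416
6^19 = 6 * 6^18 = 6 * 101559956668416 = 609359740010496

Result: 609359740010496
Multiplications needed: 6 (6 lines after 6^1)

6^19 = 609359740010496. Using exponentiation by squaring, this requires 6 multiplications. The key idea: if the exponent is even, square the half-power; if odd, multiply by the base once.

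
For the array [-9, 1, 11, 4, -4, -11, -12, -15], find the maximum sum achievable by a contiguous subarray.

Using Kadane's algorithm on [-9, 1, 11, 4, -4, -11, -12, -15]:

Scanning through the array:
Position 1 (value 1): max_ending_here = 1, max_so_far = 1
Position 2 (value 11): max_ending_here = 12, max_so_far = 12
Position 3 (value 4): max_ending_here = 16, max_so_far = 16
Position 4 (value -4): max_ending_here = 12, max_so_far = 16
Position 5 (value -11): max_ending_here = 1, max_so_far = 16
Position 6 (value -12): max_ending_here = -11, max_so_far = 16
Position 7 (value -15): max_ending_here = -15, max_so_far = 16

Maximum subarray: [1, 11, 4]
Maximum sum: 16

The maximum subarray is [1, 11, 4] with sum 16. This subarray runs from index 1 to index 3.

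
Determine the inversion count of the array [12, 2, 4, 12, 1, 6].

Finding inversions in [12, 2, 4, 12, 1, 6]:

(0, 1): arr[0]=12 > arr[1]=2
(0, 2): arr[0]=12 > arr[2]=4
(0, 4): arr[0]=12 > arr[4]=1
(0, 5): arr[0]=12 > arr[5]=6
(1, 4): arr[1]=2 > arr[4]=1
(2, 4): arr[2]=4 > arr[4]=1
(3, 4): arr[3]=12 > arr[4]=1
(3, 5): arr[3]=12 > arr[5]=6

Total inversions: 8

The array has 8 inversion(s): (0,1), (0,2), (0,4), (0,5), (1,4), (2,4), (3,4), (3,5). Each pair (i,j) satisfies i < j and arr[i] > arr[j].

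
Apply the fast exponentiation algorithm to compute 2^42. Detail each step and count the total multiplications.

Computing 2^42 by squaring (build up from 2^1; each line after the first costs one multiplication):

2^1 = 2
2^2 = (2^1)^2 = 2^2 = 4
2^4 = (2^2)^2 = 4^2 = 16
2^5 = 2 * 2^4 = 2 * 16 = 32
2^10 = (2^5)^2 = 32^2 = 1024
2^20 = (2^10)^2 = 1024^2 = 1048576
2^21 = 2 * 2^20 = 2 * 1048576 = 2097152
2^42 = (2^21)^2 = 2097152^2 = 4398046511104

Result: 4398046511104
Multiplications needed: 7 (7 lines after 2^1)

2^42 = 4398046511104. Using exponentiation by squaring, this requires 7 multiplications. The key idea: if the exponent is even, square the half-power; if odd, multiply by the base once.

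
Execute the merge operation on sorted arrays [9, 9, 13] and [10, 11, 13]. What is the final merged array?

Merging process:

Compare 9 vs 10: take 9 from left. Merged: [9]
Compare 9 vs 10: take 9 from left. Merged: [9, 9]
Compare 13 vs 10: take 10 from right. Merged: [9, 9, 10]
Compare 13 vs 11: take 11 from right. Merged: [9, 9, 10, 11]
Compare 13 vs 13: take 13 from left. Merged: [9, 9, 10, 11, 13]
Append remaining from right: [13]. Merged: [9, 9, 10, 11, 13, 13]

Final merged array: [9, 9, 10, 11, 13, 13]
Total comparisons: 5

The merged array is [9, 9, 10, 11, 13, 13], requiring 5 comparisons. The merge step runs in O(n) time where n is the total number of elements.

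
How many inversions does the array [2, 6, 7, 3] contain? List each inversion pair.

Finding inversions in [2, 6, 7, 3]:

(1, 3): arr[1]=6 > arr[3]=3
(2, 3): arr[2]=7 > arr[3]=3

Total inversions: 2

The array has 2 inversion(s): (1,3), (2,3). Each pair (i,j) satisfies i < j and arr[i] > arr[j].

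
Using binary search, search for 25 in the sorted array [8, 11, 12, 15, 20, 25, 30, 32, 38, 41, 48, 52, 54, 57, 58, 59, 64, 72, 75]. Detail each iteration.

Binary search for 25 in [8, 11, 12, 15, 20, 25, 30, 32, 38, 41, 48, 52, 54, 57, 58, 59, 64, 72, 75]:

lo=0, hi=18, mid=9, arr[mid]=41 -> 41 > 25, search left half
lo=0, hi=8, mid=4, arr[mid]=20 -> 20 < 25, search right half
lo=5, hi=8, mid=6, arr[mid]=30 -> 30 > 25, search left half
lo=5, hi=5, mid=5, arr[mid]=25 -> Found target at index 5!

Binary search finds 25 at index 5 after 4 comparisons. The search repeatedly halves the search space by comparing with the middle element.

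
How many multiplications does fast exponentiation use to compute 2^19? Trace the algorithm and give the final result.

Computing 2^19 by squaring (build up from 2^1; each line after the first costs one multiplication):

2^1 = 2
2^2 = (2^1)^2 = 2^2 = 4
2^4 = (2^2)^2 = 4^2 = 16
2^8 = (2^4)^2 = 16^2 = 256
2^9 = 2 * 2^8 = 2 * 256 = 512
2^18 = (2^9)^2 = 512^2 = 262144
2^19 = 2 * 2^18 = 2 * 262144 = 524288

Result: 524288
Multiplications needed: 6 (6 lines after 2^1)

2^19 = 524288. Using exponentiation by squaring, this requires 6 multiplications. The key idea: if the exponent is even, square the half-power; if odd, multiply by the base once.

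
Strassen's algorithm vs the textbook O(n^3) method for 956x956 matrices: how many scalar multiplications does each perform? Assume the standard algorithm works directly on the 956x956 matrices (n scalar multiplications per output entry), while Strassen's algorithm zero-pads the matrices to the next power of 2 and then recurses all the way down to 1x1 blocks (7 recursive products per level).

Matrix multiplication for 956x956 matrices:

Strassen's algorithm requires power-of-2 dimensions. Pad 956x956 to 1024x1024 (next power of 2).

Standard algorithm: 956^3 = 873722816 multiplications
Strassen's algorithm: 7^(log2(1024)) = 7^10 = 282475249 multiplications
Savings: 873722816 - 282475249 = 591247567 multiplications

Standard: 873722816 multiplications (956^3). Strassen: 282475249 multiplications (7^10, after padding to 1024x1024). Strassen reduces 8 recursive multiplications to 7 at each level.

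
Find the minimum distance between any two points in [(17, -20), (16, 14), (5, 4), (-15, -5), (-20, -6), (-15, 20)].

Computing all pairwise distances among 6 points:

d((17, -20), (16, 14)) = 34.0147
d((17, -20), (5, 4)) = 26.8328
d((17, -20), (-15, -5)) = 35.3412
d((17, -20), (-20, -6)) = 39.5601
d((17, -20), (-15, 20)) = 51.225
d((16, 14), (5, 4)) = 14.8661
d((16, 14), (-15, -5)) = 36.3593
d((16, 14), (-20, -6)) = 41.1825
d((16, 14), (-15, 20)) = 31.5753
d((5, 4), (-15, -5)) = 21.9317
d((5, 4), (-20, -6)) = 26.9258
d((5, 4), (-15, 20)) = 25.6125
d((-15, -5), (-20, -6)) = 5.099 <-- minimum
d((-15, -5), (-15, 20)) = 25.0
d((-20, -6), (-15, 20)) = 26.4764

Closest pair: (-15, -5) and (-20, -6) with distance 5.099

The closest pair is (-15, -5) and (-20, -6) with Euclidean distance 5.099. For 6 points, brute-force pairwise comparison is shown above. For large n, the divide-and-conquer algorithm (sort by x, recurse on halves, check the dividing strip) achieves O(n log n).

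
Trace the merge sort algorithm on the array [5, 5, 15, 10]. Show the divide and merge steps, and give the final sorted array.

Merge sort trace:

Split: [5, 5, 15, 10] -> [5, 5] and [15, 10]
  Split: [5, 5] -> [5] and [5]
  Merge: [5] + [5] -> [5, 5]
  Split: [15, 10] -> [15] and [10]
  Merge: [15] + [10] -> [10, 15]
Merge: [5, 5] + [10, 15] -> [5, 5, 10, 15]

Final sorted array: [5, 5, 10, 15]

The merge sort proceeds by recursively splitting the array and merging sorted halves.
After all merges, the sorted array is [5, 5, 10, 15].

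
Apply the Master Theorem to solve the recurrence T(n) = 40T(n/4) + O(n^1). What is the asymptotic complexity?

Master Theorem for T(n) = 40T(n/4) + O(n^1):

a = 40, b = 4, c = 1
log_b(a) = log_4(40) = 2.6610

Case 1: c = 1 < log_4(40) = 2.6610
T(n) = O(n^(log_4 40))

For T(n) = 40T(n/4) + O(n^1): log_4(40) = 2.6610. This is Case 1 of the Master Theorem (c < log_b(a), work dominated by leaves), giving O(n^(log_4 40)).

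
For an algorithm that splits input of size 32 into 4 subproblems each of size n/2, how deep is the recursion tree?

For divide and conquer with division factor 2:

Problem sizes at each level:
Level 0: 32
Level 1: 16
Level 2: 8
Level 3: 4
Level 4: 2
Level 5: 1

The root is level 0 and the size-1 base case is level 5 (the tree spans levels 0 through 5, i.e. 6 levels counting the root), so the depth is the number of divisions: log_2(32) = 5

The recursion tree depth is log_2(32) = 5. At each level, the problem size is divided by 2, so it takes 5 divisions to reduce to a base case of size 1. The algorithm makes 4 recursive calls at each level.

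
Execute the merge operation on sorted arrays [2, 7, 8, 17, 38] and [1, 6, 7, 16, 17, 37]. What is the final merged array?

Merging process:

Compare 2 vs 1: take 1 from right. Merged: [1]
Compare 2 vs 6: take 2 from left. Merged: [1, 2]
Compare 7 vs 6: take 6 from right. Merged: [1, 2, 6]
Compare 7 vs 7: take 7 from left. Merged: [1, 2, 6, 7]
Compare 8 vs 7: take 7 from right. Merged: [1, 2, 6, 7, 7]
Compare 8 vs 16: take 8 from left. Merged: [1, 2, 6, 7, 7, 8]
Compare 17 vs 16: take 16 from right. Merged: [1, 2, 6, 7, 7, 8, 16]
Compare 17 vs 17: take 17 from left. Merged: [1, 2, 6, 7, 7, 8, 16, 17]
Compare 38 vs 17: take 17 from right. Merged: [1, 2, 6, 7, 7, 8, 16, 17, 17]
Compare 38 vs 37: take 37 from right. Merged: [1, 2, 6, 7, 7, 8, 16, 17, 17, 37]
Append remaining from left: [38]. Merged: [1, 2, 6, 7, 7, 8, 16, 17, 17, 37, 38]

Final merged array: [1, 2, 6, 7, 7, 8, 16, 17, 17, 37, 38]
Total comparisons: 10

The merged array is [1, 2, 6, 7, 7, 8, 16, 17, 17, 37, 38], requiring 10 comparisons. The merge step runs in O(n) time where n is the total number of elements.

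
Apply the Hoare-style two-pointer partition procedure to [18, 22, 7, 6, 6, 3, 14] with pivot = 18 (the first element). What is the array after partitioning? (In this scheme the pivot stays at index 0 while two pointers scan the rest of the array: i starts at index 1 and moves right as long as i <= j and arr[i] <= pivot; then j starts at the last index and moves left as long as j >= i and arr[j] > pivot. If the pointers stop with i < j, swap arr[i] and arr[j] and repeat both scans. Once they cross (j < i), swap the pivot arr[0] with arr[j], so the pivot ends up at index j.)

Hoare-style two-pointer partition with pivot = 18:

Initial array: [18, 22, 7, 6, 6, 3, 14]

Pointers start at i = 1, j = 6.
i stops at index 1 (arr[1]=22 > 18), j stops at index 6 (arr[6]=14 <= 18): swap arr[1] and arr[6], array becomes [18, 14, 7, 6, 6, 3, 22]
i ends at 6, j ends at 5: the pointers have crossed (j < i), so scanning stops.

Swap pivot arr[0] with arr[5] to place pivot at position 5: [3, 14, 7, 6, 6, 18, 22]
Pivot position: 5

After partitioning with pivot 18, the array becomes [3, 14, 7, 6, 6, 18, 22]. The pivot is placed at index 5. All elements to the left of the pivot are <= 18, and all elements to the right are > 18.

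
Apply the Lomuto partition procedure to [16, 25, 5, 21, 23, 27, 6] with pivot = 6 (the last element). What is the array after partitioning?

Lomuto partition with pivot = 6:

Initial array: [16, 25, 5, 21, 23, 27, 6]

arr[0]=16 > 6: no swap
arr[1]=25 > 6: no swap
arr[2]=5 <= 6: swap with position 0, array becomes [5, 25, 16, 21, 23, 27, 6]
arr[3]=21 > 6: no swap
arr[4]=23 > 6: no swap
arr[5]=27 > 6: no swap

Place pivot at position 1: [5, 6, 16, 21, 23, 27, 25]
Pivot position: 1

After partitioning with pivot 6, the array becomes [5, 6, 16, 21, 23, 27, 25]. The pivot is placed at index 1. All elements to the left of the pivot are <= 6, and all elements to the right are > 6.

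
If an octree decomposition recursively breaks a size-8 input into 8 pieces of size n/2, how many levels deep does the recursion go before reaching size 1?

For divide and conquer with division factor 2:

Problem sizes at each level:
Level 0: 8
Level 1: 4
Level 2: 2
Level 3: 1

The root is level 0 and the size-1 base case is level 3 (the tree spans levels 0 through 3, i.e. 4 levels counting the root), so the depth is the number of divisions: log_2(8) = 3

The recursion tree depth is log_2(8) = 3. At each level, the problem size is divided by 2, so it takes 3 divisions to reduce to a base case of size 1. The algorithm makes 8 recursive calls at each level.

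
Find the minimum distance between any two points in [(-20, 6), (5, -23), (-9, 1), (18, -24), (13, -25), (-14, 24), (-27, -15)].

Computing all pairwise distances among 7 points:

d((-20, 6), (5, -23)) = 38.2884
d((-20, 6), (-9, 1)) = 12.083
d((-20, 6), (18, -24)) = 48.4149
d((-20, 6), (13, -25)) = 45.2769
d((-20, 6), (-14, 24)) = 18.9737
d((-20, 6), (-27, -15)) = 22.1359
d((5, -23), (-9, 1)) = 27.7849
d((5, -23), (18, -24)) = 13.0384
d((5, -23), (13, -25)) = 8.2462
d((5, -23), (-14, 24)) = 50.6952
d((5, -23), (-27, -15)) = 32.9848
d((-9, 1), (18, -24)) = 36.7967
d((-9, 1), (13, -25)) = 34.0588
d((-9, 1), (-14, 24)) = 23.5372
d((-9, 1), (-27, -15)) = 24.0832
d((18, -24), (13, -25)) = 5.099 <-- minimum
d((18, -24), (-14, 24)) = 57.6888
d((18, -24), (-27, -15)) = 45.8912
d((13, -25), (-14, 24)) = 55.9464
d((13, -25), (-27, -15)) = 41.2311
d((-14, 24), (-27, -15)) = 41.1096

Closest pair: (18, -24) and (13, -25) with distance 5.099

The closest pair is (18, -24) and (13, -25) with Euclidean distance 5.099. For 7 points, brute-force pairwise comparison is shown above. For large n, the divide-and-conquer algorithm (sort by x, recurse on halves, check the dividing strip) achieves O(n log n).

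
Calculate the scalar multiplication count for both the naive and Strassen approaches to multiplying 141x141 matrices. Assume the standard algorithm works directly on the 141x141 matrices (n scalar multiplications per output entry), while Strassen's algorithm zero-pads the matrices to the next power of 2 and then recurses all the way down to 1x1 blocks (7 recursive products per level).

Matrix multiplication for 141x141 matrices:

Strassen's algorithm requires power-of-2 dimensions. Pad 141x141 to 256x256 (next power of 2).

Standard algorithm: 141^3 = 2803221 multiplications
Strassen's algorithm: 7^(log2(256)) = 7^8 = 5764801 multiplications
Difference: 2803221 - 5764801 = -2961580 (Strassen uses MORE here due to padding overhead — for small or just-over-power-of-2 n, padding can outweigh the per-level savings)

Standard: 2803221 multiplications (141^3). Strassen: 5764801 multiplications (7^8, after padding to 256x256). Strassen reduces 8 recursive multiplications to 7 at each level.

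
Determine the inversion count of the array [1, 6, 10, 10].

Finding inversions in [1, 6, 10, 10]:


Total inversions: 0

The array has 0 inversions. It is already sorted.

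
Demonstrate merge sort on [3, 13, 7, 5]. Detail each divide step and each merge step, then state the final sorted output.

Merge sort trace:

Split: [3, 13, 7, 5] -> [3, 13] and [7, 5]
  Split: [3, 13] -> [3] and [13]
  Merge: [3] + [13] -> [3, 13]
  Split: [7, 5] -> [7] and [5]
  Merge: [7] + [5] -> [5, 7]
Merge: [3, 13] + [5, 7] -> [3, 5, 7, 13]

Final sorted array: [3, 5, 7, 13]

The merge sort proceeds by recursively splitting the array and merging sorted halves.
After all merges, the sorted array is [3, 5, 7, 13].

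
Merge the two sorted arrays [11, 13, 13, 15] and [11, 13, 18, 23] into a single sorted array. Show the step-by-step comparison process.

Merging process:

Compare 11 vs 11: take 11 from left. Merged: [11]
Compare 13 vs 11: take 11 from right. Merged: [11, 11]
Compare 13 vs 13: take 13 from left. Merged: [11, 11, 13]
Compare 13 vs 13: take 13 from left. Merged: [11, 11, 13, 13]
Compare 15 vs 13: take 13 from right. Merged: [11, 11, 13, 13, 13]
Compare 15 vs 18: take 15 from left. Merged: [11, 11, 13, 13, 13, 15]
Append remaining from right: [18, 23]. Merged: [11, 11, 13, 13, 13, 15, 18, 23]

Final merged array: [11, 11, 13, 13, 13, 15, 18, 23]
Total comparisons: 6

The merged array is [11, 11, 13, 13, 13, 15, 18, 23], requiring 6 comparisons. The merge step runs in O(n) time where n is the total number of elements.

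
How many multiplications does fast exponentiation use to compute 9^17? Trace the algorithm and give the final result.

Computing 9^17 by squaring (build up from 9^1; each line after the first costs one multiplication):

9^1 = 9
9^2 = (9^1)^2 = 9^2 = 81
9^4 = (9^2)^2 = 81^2 = 6561
9^8 = (9^4)^2 = 6561^2 = 43046721
9^16 = (9^8)^2 = 43046721^2 = 1853020188851841
9^17 = 9 * 9^16 = 9 * 1853020188851841 = 16677181699666569

Result: 16677181699666569
Multiplications needed: 5 (5 lines after 9^1)

9^17 = 16677181699666569. Using exponentiation by squaring, this requires 5 multiplications. The key idea: if the exponent is even, square the half-power; if odd, multiply by the base once.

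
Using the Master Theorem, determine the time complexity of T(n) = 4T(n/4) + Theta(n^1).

Master Theorem for T(n) = 4T(n/4) + O(n^1):

a = 4, b = 4, c = 1
log_b(a) = log_4(4) = 1.0000

Case 2: c = 1 = log_4(4) = 1.0000
T(n) = O(n^1 log n) = O(n log n)

For T(n) = 4T(n/4) + O(n^1): log_4(4) = 1.0000. This is Case 2 of the Master Theorem (c = log_b(a), equal work at all levels), giving O(n log n).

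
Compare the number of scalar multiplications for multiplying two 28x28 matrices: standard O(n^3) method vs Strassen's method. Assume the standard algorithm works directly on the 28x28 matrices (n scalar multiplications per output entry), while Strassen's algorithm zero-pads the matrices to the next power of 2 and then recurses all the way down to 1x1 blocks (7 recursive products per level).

Matrix multiplication for 28x28 matrices:

Strassen's algorithm requires power-of-2 dimensions. Pad 28x28 to 32x32 (next power of 2).

Standard algorithm: 28^3 = 21952 multiplications
Strassen's algorithm: 7^(log2(32)) = 7^5 = 16807 multiplications
Savings: 21952 - 16807 = 5145 multiplications

Standard: 21952 multiplications (28^3). Strassen: 16807 multiplications (7^5, after padding to 32x32). Strassen reduces 8 recursive multiplications to 7 at each level.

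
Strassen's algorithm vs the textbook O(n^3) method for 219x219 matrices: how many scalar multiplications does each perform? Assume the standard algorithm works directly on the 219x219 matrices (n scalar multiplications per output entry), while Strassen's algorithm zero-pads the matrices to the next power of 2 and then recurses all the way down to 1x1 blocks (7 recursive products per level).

Matrix multiplication for 219x219 matrices:

Strassen's algorithm requires power-of-2 dimensions. Pad 219x219 to 256x256 (next power of 2).

Standard algorithm: 219^3 = 10503459 multiplications
Strassen's algorithm: 7^(log2(256)) = 7^8 = 5764801 multiplications
Savings: 10503459 - 5764801 = 4738658 multiplications

Standard: 10503459 multiplications (219^3). Strassen: 5764801 multiplications (7^8, after padding to 256x256). Strassen reduces 8 recursive multiplications to 7 at each level.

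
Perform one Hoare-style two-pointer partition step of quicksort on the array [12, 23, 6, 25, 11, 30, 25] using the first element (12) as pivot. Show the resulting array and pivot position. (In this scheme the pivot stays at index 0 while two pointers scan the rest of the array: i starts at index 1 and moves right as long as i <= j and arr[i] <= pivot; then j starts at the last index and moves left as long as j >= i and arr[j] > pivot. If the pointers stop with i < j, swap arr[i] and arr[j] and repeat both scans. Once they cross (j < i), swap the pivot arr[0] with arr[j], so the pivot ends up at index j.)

Hoare-style two-pointer partition with pivot = 12:

Initial array: [12, 23, 6, 25, 11, 30, 25]

Pointers start at i = 1, j = 6.
i stops at index 1 (arr[1]=23 > 12), j stops at index 4 (arr[4]=11 <= 12): swap arr[1] and arr[4], array becomes [12, 11, 6, 25, 23, 30, 25]
i ends at 3, j ends at 2: the pointers have crossed (j < i), so scanning stops.

Swap pivot arr[0] with arr[2] to place pivot at position 2: [6, 11, 12, 25, 23, 30, 25]
Pivot position: 2

After partitioning with pivot 12, the array becomes [6, 11, 12, 25, 23, 30, 25]. The pivot is placed at index 2. All elements to the left of the pivot are <= 12, and all elements to the right are > 12.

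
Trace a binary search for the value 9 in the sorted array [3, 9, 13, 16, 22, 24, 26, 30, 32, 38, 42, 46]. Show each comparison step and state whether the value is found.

Binary search for 9 in [3, 9, 13, 16, 22, 24, 26, 30, 32, 38, 42, 46]:

lo=0, hi=11, mid=5, arr[mid]=24 -> 24 > 9, search left half
lo=0, hi=4, mid=2, arr[mid]=13 -> 13 > 9, search left half
lo=0, hi=1, mid=0, arr[mid]=3 -> 3 < 9, search right half
lo=1, hi=1, mid=1, arr[mid]=9 -> Found target at index 1!

Binary search finds 9 at index 1 after 4 comparisons. The search repeatedly halves the search space by comparing with the middle element.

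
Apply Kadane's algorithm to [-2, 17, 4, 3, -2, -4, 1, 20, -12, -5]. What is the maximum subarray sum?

Using Kadane's algorithm on [-2, 17, 4, 3, -2, -4, 1, 20, -12, -5]:

Scanning through the array:
Position 1 (value 17): max_ending_here = 17, max_so_far = 17
Position 2 (value 4): max_ending_here = 21, max_so_far = 21
Position 3 (value 3): max_ending_here = 24, max_so_far = 24
Position 4 (value -2): max_ending_here = 22, max_so_far = 24
Position 5 (value -4): max_ending_here = 18, max_so_far = 24
Position 6 (value 1): max_ending_here = 19, max_so_far = 24
Position 7 (value 20): max_ending_here = 39, max_so_far = 39
Position 8 (value -12): max_ending_here = 27, max_so_far = 39
Position 9 (value -5): max_ending_here = 22, max_so_far = 39

Maximum subarray: [17, 4, 3, -2, -4, 1, 20]
Maximum sum: 39

The maximum subarray is [17, 4, 3, -2, -4, 1, 20] with sum 39. This subarray runs from index 1 to index 7.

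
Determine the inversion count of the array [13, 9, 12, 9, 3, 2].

Finding inversions in [13, 9, 12, 9, 3, 2]:

(0, 1): arr[0]=13 > arr[1]=9
(0, 2): arr[0]=13 > arr[2]=12
(0, 3): arr[0]=13 > arr[3]=9
(0, 4): arr[0]=13 > arr[4]=3
(0, 5): arr[0]=13 > arr[5]=2
(1, 4): arr[1]=9 > arr[4]=3
(1, 5): arr[1]=9 > arr[5]=2
(2, 3): arr[2]=12 > arr[3]=9
(2, 4): arr[2]=12 > arr[4]=3
(2, 5): arr[2]=12 > arr[5]=2
(3, 4): arr[3]=9 > arr[4]=3
(3, 5): arr[3]=9 > arr[5]=2
(4, 5): arr[4]=3 > arr[5]=2

Total inversions: 13

The array has 13 inversion(s): (0,1), (0,2), (0,3), (0,4), (0,5), (1,4), (1,5), (2,3), (2,4), (2,5), (3,4), (3,5), (4,5). Each pair (i,j) satisfies i < j and arr[i] > arr[j].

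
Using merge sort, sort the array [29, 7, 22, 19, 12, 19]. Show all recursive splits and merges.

Merge sort trace:

Split: [29, 7, 22, 19, 12, 19] -> [29, 7, 22] and [19, 12, 19]
  Split: [29, 7, 22] -> [29] and [7, 22]
    Split: [7, 22] -> [7] and [22]
    Merge: [7] + [22] -> [7, 22]
  Merge: [29] + [7, 22] -> [7, 22, 29]
  Split: [19, 12, 19] -> [19] and [12, 19]
    Split: [12, 19] -> [12] and [19]
    Merge: [12] + [19] -> [12, 19]
  Merge: [19] + [12, 19] -> [12, 19, 19]
Merge: [7, 22, 29] + [12, 19, 19] -> [7, 12, 19, 19, 22, 29]

Final sorted array: [7, 12, 19, 19, 22, 29]

The merge sort proceeds by recursively splitting the array and merging sorted halves.
After all merges, the sorted array is [7, 12, 19, 19, 22, 29].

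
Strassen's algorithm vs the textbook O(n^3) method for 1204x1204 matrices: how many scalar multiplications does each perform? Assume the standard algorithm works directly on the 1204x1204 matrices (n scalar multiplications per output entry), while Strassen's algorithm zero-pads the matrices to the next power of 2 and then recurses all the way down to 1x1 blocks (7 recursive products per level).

Matrix multiplication for 1204x1204 matrices:

Strassen's algorithm requires power-of-2 dimensions. Pad 1204x1204 to 2048x2048 (next power of 2).

Standard algorithm: 1204^3 = 1745337664 multiplications
Strassen's algorithm: 7^(log2(2048)) = 7^11 = 1977326743 multiplications
Difference: 1745337664 - 1977326743 = -231989079 (Strassen uses MORE here due to padding overhead — for small or just-over-power-of-2 n, padding can outweigh the per-level savings)

Standard: 1745337664 multiplications (1204^3). Strassen: 1977326743 multiplications (7^11, after padding to 2048x2048). Strassen reduces 8 recursive multiplications to 7 at each level.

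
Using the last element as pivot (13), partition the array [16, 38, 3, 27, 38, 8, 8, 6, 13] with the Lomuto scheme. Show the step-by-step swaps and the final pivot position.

Lomuto partition with pivot = 13:

Initial array: [16, 38, 3, 27, 38, 8, 8, 6, 13]

arr[0]=16 > 13: no swap
arr[1]=38 > 13: no swap
arr[2]=3 <= 13: swap with position 0, array becomes [3, 38, 16, 27, 38, 8, 8, 6, 13]
arr[3]=27 > 13: no swap
arr[4]=38 > 13: no swap
arr[5]=8 <= 13: swap with position 1, array becomes [3, 8, 16, 27, 38, 38, 8, 6, 13]
arr[6]=8 <= 13: swap with position 2, array becomes [3, 8, 8, 27, 38, 38, 16, 6, 13]
arr[7]=6 <= 13: swap with position 3, array becomes [3, 8, 8, 6, 38, 38, 16, 27, 13]

Place pivot at position 4: [3, 8, 8, 6, 13, 38, 16, 27, 38]
Pivot position: 4

After partitioning with pivot 13, the array becomes [3, 8, 8, 6, 13, 38, 16, 27, 38]. The pivot is placed at index 4. All elements to the left of the pivot are <= 13, and all elements to the right are > 13.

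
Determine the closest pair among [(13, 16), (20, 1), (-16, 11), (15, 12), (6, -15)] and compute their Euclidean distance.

Computing all pairwise distances among 5 points:

d((13, 16), (20, 1)) = 16.5529
d((13, 16), (-16, 11)) = 29.4279
d((13, 16), (15, 12)) = 4.4721 <-- minimum
d((13, 16), (6, -15)) = 31.7805
d((20, 1), (-16, 11)) = 37.3631
d((20, 1), (15, 12)) = 12.083
d((20, 1), (6, -15)) = 21.2603
d((-16, 11), (15, 12)) = 31.0161
d((-16, 11), (6, -15)) = 34.0588
d((15, 12), (6, -15)) = 28.4605

Closest pair: (13, 16) and (15, 12) with distance 4.4721

The closest pair is (13, 16) and (15, 12) with Euclidean distance 4.4721. For 5 points, brute-force pairwise comparison is shown above. For large n, the divide-and-conquer algorithm (sort by x, recurse on halves, check the dividing strip) achieves O(n log n).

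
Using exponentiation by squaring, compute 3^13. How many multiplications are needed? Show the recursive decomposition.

Computing 3^13 by squaring (build up from 3^1; each line after the first costs one multiplication):

3^1 = 3
3^2 = (3^1)^2 = 3^2 = 9
3^3 = 3 * 3^2 = 3 * 9 = 27
3^6 = (3^3)^2 = 27^2 = 729
3^12 = (3^6)^2 = 729^2 = 531441
3^13 = 3 * 3^12 = 3 * 531441 = 1594323

Result: 1594323
Multiplications needed: 5 (5 lines after 3^1)

3^13 = 1594323. Using exponentiation by squaring, this requires 5 multiplications. The key idea: if the exponent is even, square the half-power; if odd, multiply by the base once.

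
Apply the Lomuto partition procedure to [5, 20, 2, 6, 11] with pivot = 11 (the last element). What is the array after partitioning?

Lomuto partition with pivot = 11:

Initial array: [5, 20, 2, 6, 11]

arr[0]=5 <= 11: swap with position 0, array becomes [5, 20, 2, 6, 11]
arr[1]=20 > 11: no swap
arr[2]=2 <= 11: swap with position 1, array becomes [5, 2, 20, 6, 11]
arr[3]=6 <= 11: swap with position 2, array becomes [5, 2, 6, 20, 11]

Place pivot at position 3: [5, 2, 6, 11, 20]
Pivot position: 3

After partitioning with pivot 11, the array becomes [5, 2, 6, 11, 20]. The pivot is placed at index 3. All elements to the left of the pivot are <= 11, and all elements to the right are > 11.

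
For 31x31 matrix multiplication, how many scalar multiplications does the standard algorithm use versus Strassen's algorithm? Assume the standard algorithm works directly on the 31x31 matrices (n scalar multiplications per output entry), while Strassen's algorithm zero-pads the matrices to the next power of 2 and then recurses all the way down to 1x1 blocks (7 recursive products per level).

Matrix multiplication for 31x31 matrices:

Strassen's algorithm requires power-of-2 dimensions. Pad 31x31 to 32x32 (next power of 2).

Standard algorithm: 31^3 = 29791 multiplications
Strassen's algorithm: 7^(log2(32)) = 7^5 = 16807 multiplications
Savings: 29791 - 16807 = 12984 multiplications

Standard: 29791 multiplications (31^3). Strassen: 16807 multiplications (7^5, after padding to 32x32). Strassen reduces 8 recursive multiplications to 7 at each level.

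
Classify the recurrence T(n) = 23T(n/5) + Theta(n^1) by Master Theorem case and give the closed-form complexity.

Master Theorem for T(n) = 23T(n/5) + O(n^1):

a = 23, b = 5, c = 1
log_b(a) = log_5(23) = 1.9482

Case 1: c = 1 < log_5(23) = 1.9482
T(n) = O(n^(log_5 23))

For T(n) = 23T(n/5) + O(n^1): log_5(23) = 1.9482. This is Case 1 of the Master Theorem (c < log_b(a), work dominated by leaves), giving O(n^(log_5 23)).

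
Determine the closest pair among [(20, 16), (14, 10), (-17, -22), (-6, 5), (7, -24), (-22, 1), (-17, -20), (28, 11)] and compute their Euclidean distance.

Computing all pairwise distances among 8 points:

d((20, 16), (14, 10)) = 8.4853
d((20, 16), (-17, -22)) = 53.0377
d((20, 16), (-6, 5)) = 28.2312
d((20, 16), (7, -24)) = 42.0595
d((20, 16), (-22, 1)) = 44.5982
d((20, 16), (-17, -20)) = 51.6236
d((20, 16), (28, 11)) = 9.434
d((14, 10), (-17, -22)) = 44.5533
d((14, 10), (-6, 5)) = 20.6155
d((14, 10), (7, -24)) = 34.7131
d((14, 10), (-22, 1)) = 37.108
d((14, 10), (-17, -20)) = 43.1393
d((14, 10), (28, 11)) = 14.0357
d((-17, -22), (-6, 5)) = 29.1548
d((-17, -22), (7, -24)) = 24.0832
d((-17, -22), (-22, 1)) = 23.5372
d((-17, -22), (-17, -20)) = 2.0 <-- minimum
d((-17, -22), (28, 11)) = 55.8032
d((-6, 5), (7, -24)) = 31.7805
d((-6, 5), (-22, 1)) = 16.4924
d((-6, 5), (-17, -20)) = 27.313
d((-6, 5), (28, 11)) = 34.5254
d((7, -24), (-22, 1)) = 38.2884
d((7, -24), (-17, -20)) = 24.3311
d((7, -24), (28, 11)) = 40.8167
d((-22, 1), (-17, -20)) = 21.587
d((-22, 1), (28, 11)) = 50.9902
d((-17, -20), (28, 11)) = 54.6443

Closest pair: (-17, -22) and (-17, -20) with distance 2.0

The closest pair is (-17, -22) and (-17, -20) with Euclidean distance 2.0. For 8 points, brute-force pairwise comparison is shown above. For large n, the divide-and-conquer algorithm (sort by x, recurse on halves, check the dividing strip) achieves O(n log n).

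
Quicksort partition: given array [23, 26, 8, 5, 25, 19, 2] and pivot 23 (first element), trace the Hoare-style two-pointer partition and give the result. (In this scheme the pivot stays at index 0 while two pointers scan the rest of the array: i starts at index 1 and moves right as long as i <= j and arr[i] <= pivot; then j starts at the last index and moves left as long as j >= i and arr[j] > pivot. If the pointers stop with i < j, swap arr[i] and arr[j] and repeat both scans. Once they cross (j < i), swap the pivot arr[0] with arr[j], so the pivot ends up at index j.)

Hoare-style two-pointer partition with pivot = 23:

Initial array: [23, 26, 8, 5, 25, 19, 2]

Pointers start at i = 1, j = 6.
i stops at index 1 (arr[1]=26 > 23), j stops at index 6 (arr[6]=2 <= 23): swap arr[1] and arr[6], array becomes [23, 2, 8, 5, 25, 19, 26]
i stops at index 4 (arr[4]=25 > 23), j stops at index 5 (arr[5]=19 <= 23): swap arr[4] and arr[5], array becomes [23, 2, 8, 5, 19, 25, 26]
i ends at 5, j ends at 4: the pointers have crossed (j < i), so scanning stops.

Swap pivot arr[0] with arr[4] to place pivot at position 4: [19, 2, 8, 5, 23, 25, 26]
Pivot position: 4

After partitioning with pivot 23, the array becomes [19, 2, 8, 5, 23, 25, 26]. The pivot is placed at index 4. All elements to the left of the pivot are <= 23, and all elements to the right are > 23.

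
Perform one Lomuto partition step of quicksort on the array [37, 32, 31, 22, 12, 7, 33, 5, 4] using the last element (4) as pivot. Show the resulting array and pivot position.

Lomuto partition with pivot = 4:

Initial array: [37, 32, 31, 22, 12, 7, 33, 5, 4]

arr[0]=37 > 4: no swap
arr[1]=32 > 4: no swap
arr[2]=31 > 4: no swap
arr[3]=22 > 4: no swap
arr[4]=12 > 4: no swap
arr[5]=7 > 4: no swap
arr[6]=33 > 4: no swap
arr[7]=5 > 4: no swap

Place pivot at position 0: [4, 32, 31, 22, 12, 7, 33, 5, 37]
Pivot position: 0

After partitioning with pivot 4, the array becomes [4, 32, 31, 22, 12, 7, 33, 5, 37]. The pivot is placed at index 0. All elements to the left of the pivot are <= 4, and all elements to the right are > 4.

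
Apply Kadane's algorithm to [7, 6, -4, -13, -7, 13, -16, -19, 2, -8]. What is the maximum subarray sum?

Using Kadane's algorithm on [7, 6, -4, -13, -7, 13, -16, -19, 2, -8]:

Scanning through the array:
Position 1 (value 6): max_ending_here = 13, max_so_far = 13
Position 2 (value -4): max_ending_here = 9, max_so_far = 13
Position 3 (value -13): max_ending_here = -4, max_so_far = 13
Position 4 (value -7): max_ending_here = -7, max_so_far = 13
Position 5 (value 13): max_ending_here = 13, max_so_far = 13
Position 6 (value -16): max_ending_here = -3, max_so_far = 13
Position 7 (value -19): max_ending_here = -19, max_so_far = 13
Position 8 (value 2): max_ending_here = 2, max_so_far = 13
Position 9 (value -8): max_ending_here = -6, max_so_far = 13

Maximum subarray: [7, 6]
Maximum sum: 13

The maximum subarray is [7, 6] with sum 13. This subarray runs from index 0 to index 1.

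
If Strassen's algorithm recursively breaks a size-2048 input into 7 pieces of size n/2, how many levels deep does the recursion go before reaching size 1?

For divide and conquer with division factor 2:

Problem sizes at each level:
Level 0: 2048
Level 1: 1024
Level 2: 512
Level 3: 256
Level 4: 128
Level 5: 64
Level 6: 32
Level 7: 16
Level 8: 8
Level 9: 4
Level 10: 2
Level 11: 1

The root is level 0 and the size-1 base case is level 11 (the tree spans levels 0 through 11, i.e. 12 levels counting the root), so the depth is the number of divisions: log_2(2048) = 11

The recursion tree depth is log_2(2048) = 11. At each level, the problem size is divided by 2, so it takes 11 divisions to reduce to a base case of size 1. The algorithm makes 7 recursive calls at each level.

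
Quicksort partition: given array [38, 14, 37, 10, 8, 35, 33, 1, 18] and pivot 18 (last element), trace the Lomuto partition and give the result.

Lomuto partition with pivot = 18:

Initial array: [38, 14, 37, 10, 8, 35, 33, 1, 18]

arr[0]=38 > 18: no swap
arr[1]=14 <= 18: swap with position 0, array becomes [14, 38, 37, 10, 8, 35, 33, 1, 18]
arr[2]=37 > 18: no swap
arr[3]=10 <= 18: swap with position 1, array becomes [14, 10, 37, 38, 8, 35, 33, 1, 18]
arr[4]=8 <= 18: swap with position 2, array becomes [14, 10, 8, 38, 37, 35, 33, 1, 18]
arr[5]=35 > 18: no swap
arr[6]=33 > 18: no swap
arr[7]=1 <= 18: swap with position 3, array becomes [14, 10, 8, 1, 37, 35, 33, 38, 18]

Place pivot at position 4: [14, 10, 8, 1, 18, 35, 33, 38, 37]
Pivot position: 4

After partitioning with pivot 18, the array becomes [14, 10, 8, 1, 18, 35, 33, 38, 37]. The pivot is placed at index 4. All elements to the left of the pivot are <= 18, and all elements to the right are > 18.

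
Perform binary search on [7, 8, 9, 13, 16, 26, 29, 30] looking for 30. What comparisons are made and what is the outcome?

Binary search for 30 in [7, 8, 9, 13, 16, 26, 29, 30]:

lo=0, hi=7, mid=3, arr[mid]=13 -> 13 < 30, search right half
lo=4, hi=7, mid=5, arr[mid]=26 -> 26 < 30, search right half
lo=6, hi=7, mid=6, arr[mid]=29 -> 29 < 30, search right half
lo=7, hi=7, mid=7, arr[mid]=30 -> Found target at index 7!

Binary search finds 30 at index 7 after 4 comparisons. The search repeatedly halves the search space by comparing with the middle element.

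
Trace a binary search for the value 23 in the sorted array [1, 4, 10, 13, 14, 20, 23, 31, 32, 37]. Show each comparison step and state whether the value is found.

Binary search for 23 in [1, 4, 10, 13, 14, 20, 23, 31, 32, 37]:

lo=0, hi=9, mid=4, arr[mid]=14 -> 14 < 23, search right half
lo=5, hi=9, mid=7, arr[mid]=31 -> 31 > 23, search left half
lo=5, hi=6, mid=5, arr[mid]=20 -> 20 < 23, search right half
lo=6, hi=6, mid=6, arr[mid]=23 -> Found target at index 6!

Binary search finds 23 at index 6 after 4 comparisons. The search repeatedly halves the search space by comparing with the middle element.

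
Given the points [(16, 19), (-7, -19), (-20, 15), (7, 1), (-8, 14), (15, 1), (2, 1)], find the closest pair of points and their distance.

Computing all pairwise distances among 7 points:

d((16, 19), (-7, -19)) = 44.4185
d((16, 19), (-20, 15)) = 36.2215
d((16, 19), (7, 1)) = 20.1246
d((16, 19), (-8, 14)) = 24.5153
d((16, 19), (15, 1)) = 18.0278
d((16, 19), (2, 1)) = 22.8035
d((-7, -19), (-20, 15)) = 36.4005
d((-7, -19), (7, 1)) = 24.4131
d((-7, -19), (-8, 14)) = 33.0151
d((-7, -19), (15, 1)) = 29.7321
d((-7, -19), (2, 1)) = 21.9317
d((-20, 15), (7, 1)) = 30.4138
d((-20, 15), (-8, 14)) = 12.0416
d((-20, 15), (15, 1)) = 37.6962
d((-20, 15), (2, 1)) = 26.0768
d((7, 1), (-8, 14)) = 19.8494
d((7, 1), (15, 1)) = 8.0
d((7, 1), (2, 1)) = 5.0 <-- minimum
d((-8, 14), (15, 1)) = 26.4197
d((-8, 14), (2, 1)) = 16.4012
d((15, 1), (2, 1)) = 13.0

Closest pair: (7, 1) and (2, 1) with distance 5.0

The closest pair is (7, 1) and (2, 1) with Euclidean distance 5.0. For 7 points, brute-force pairwise comparison is shown above. For large n, the divide-and-conquer algorithm (sort by x, recurse on halves, check the dividing strip) achieves O(n log n).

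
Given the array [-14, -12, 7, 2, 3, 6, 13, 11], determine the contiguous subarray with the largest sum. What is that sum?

Using Kadane's algorithm on [-14, -12, 7, 2, 3, 6, 13, 11]:

Scanning through the array:
Position 1 (value -12): max_ending_here = -12, max_so_far = -12
Position 2 (value 7): max_ending_here = 7, max_so_far = 7
Position 3 (value 2): max_ending_here = 9, max_so_far = 9
Position 4 (value 3): max_ending_here = 12, max_so_far = 12
Position 5 (value 6): max_ending_here = 18, max_so_far = 18
Position 6 (value 13): max_ending_here = 31, max_so_far = 31
Position 7 (value 11): max_ending_here = 42, max_so_far = 42

Maximum subarray: [7, 2, 3, 6, 13, 11]
Maximum sum: 42

The maximum subarray is [7, 2, 3, 6, 13, 11] with sum 42. This subarray runs from index 2 to index 7.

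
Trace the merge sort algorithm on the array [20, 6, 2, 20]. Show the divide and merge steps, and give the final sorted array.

Merge sort trace:

Split: [20, 6, 2, 20] -> [20, 6] and [2, 20]
  Split: [20, 6] -> [20] and [6]
  Merge: [20] + [6] -> [6, 20]
  Split: [2, 20] -> [2] and [20]
  Merge: [2] + [20] -> [2, 20]
Merge: [6, 20] + [2, 20] -> [2, 6, 20, 20]

Final sorted array: [2, 6, 20, 20]

The merge sort proceeds by recursively splitting the array and merging sorted halves.
After all merges, the sorted array is [2, 6, 20, 20].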